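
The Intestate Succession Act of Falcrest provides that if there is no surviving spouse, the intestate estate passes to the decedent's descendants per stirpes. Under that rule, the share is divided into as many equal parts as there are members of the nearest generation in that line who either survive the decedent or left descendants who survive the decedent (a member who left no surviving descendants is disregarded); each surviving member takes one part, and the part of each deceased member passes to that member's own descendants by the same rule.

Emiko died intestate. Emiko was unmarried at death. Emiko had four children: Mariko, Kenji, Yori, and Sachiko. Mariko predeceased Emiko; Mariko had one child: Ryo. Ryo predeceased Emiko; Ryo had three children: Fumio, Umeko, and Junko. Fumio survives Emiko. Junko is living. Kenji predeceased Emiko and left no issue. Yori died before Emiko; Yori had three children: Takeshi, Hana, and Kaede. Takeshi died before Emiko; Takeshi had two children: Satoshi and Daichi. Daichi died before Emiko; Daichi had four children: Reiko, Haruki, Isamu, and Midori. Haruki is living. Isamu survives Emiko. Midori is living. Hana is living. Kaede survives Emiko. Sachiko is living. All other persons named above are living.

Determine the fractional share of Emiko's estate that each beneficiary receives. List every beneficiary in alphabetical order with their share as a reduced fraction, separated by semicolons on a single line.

Fumio 1/9; Hana 1/9; Haruki 1/72; Isamu 1/72; Junko 1/9; Kaede 1/9; Midori 1/72; Reiko 1/72; Sachiko 1/3; Satoshi 1/18; Umeko 1/9

There is no surviving spouse, so the entire estate passes to Emiko's descendants per stirpes.
Kenji left no surviving issue, so that branch lapses and is disregarded.
The estate is divided into 3 equal shares of 1/3 among Mariko, Yori, Sachiko.
Mariko predeceased; the 1/3 allotted to Mariko's branch passes to Mariko's issue by representation.
Ryo's line is the sole branch at this level, so the full 1/3 passes to Ryo's issue by representation.
The 1/3 is divided into 3 equal shares of 1/9 among Fumio, Umeko, Junko.
Fumio is living and takes 1/9.
Umeko is living and takes 1/9.
Junko is living and takes 1/9.
Yori predeceased; the 1/3 allotted to Yori's branch passes to Yori's issue by representation.
The 1/3 is divided into 3 equal shares of 1/9 among Takeshi, Hana, Kaede.
Takeshi predeceased; the 1/9 allotted to Takeshi's branch passes to Takeshi's issue by representation.
The 1/9 is divided into 2 equal shares of 1/18 among Satoshi, Daichi.
Satoshi is living and takes 1/18.
Daichi predeceased; the 1/18 allotted to Daichi's branch passes to Daichi's issue by representation.
The 1/18 is divided into 4 equal shares of 1/72 among Reiko, Haruki, Isamu, Midori.
Reiko is living and takes 1/72.
Haruki is living and takes 1/72.
Isamu is living and takes 1/72.
Midori is living and takes 1/72.
Hana is living and takes 1/9.
Kaede is living and takes 1/9.
Sachiko is living and takes 1/3.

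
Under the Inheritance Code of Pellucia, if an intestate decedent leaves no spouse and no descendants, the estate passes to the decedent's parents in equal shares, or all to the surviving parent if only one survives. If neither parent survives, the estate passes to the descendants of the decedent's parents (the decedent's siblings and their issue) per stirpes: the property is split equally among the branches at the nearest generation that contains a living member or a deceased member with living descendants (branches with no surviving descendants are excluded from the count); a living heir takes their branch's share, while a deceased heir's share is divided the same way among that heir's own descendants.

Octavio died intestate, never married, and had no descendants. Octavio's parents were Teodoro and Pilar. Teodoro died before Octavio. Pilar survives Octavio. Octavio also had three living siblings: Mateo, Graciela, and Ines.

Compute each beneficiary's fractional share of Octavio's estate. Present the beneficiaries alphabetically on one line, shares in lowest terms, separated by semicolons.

Only one parent, Pilar, survives, so Pilar takes the entire estate. The siblings take nothing because a surviving parent has priority.

Pilar 1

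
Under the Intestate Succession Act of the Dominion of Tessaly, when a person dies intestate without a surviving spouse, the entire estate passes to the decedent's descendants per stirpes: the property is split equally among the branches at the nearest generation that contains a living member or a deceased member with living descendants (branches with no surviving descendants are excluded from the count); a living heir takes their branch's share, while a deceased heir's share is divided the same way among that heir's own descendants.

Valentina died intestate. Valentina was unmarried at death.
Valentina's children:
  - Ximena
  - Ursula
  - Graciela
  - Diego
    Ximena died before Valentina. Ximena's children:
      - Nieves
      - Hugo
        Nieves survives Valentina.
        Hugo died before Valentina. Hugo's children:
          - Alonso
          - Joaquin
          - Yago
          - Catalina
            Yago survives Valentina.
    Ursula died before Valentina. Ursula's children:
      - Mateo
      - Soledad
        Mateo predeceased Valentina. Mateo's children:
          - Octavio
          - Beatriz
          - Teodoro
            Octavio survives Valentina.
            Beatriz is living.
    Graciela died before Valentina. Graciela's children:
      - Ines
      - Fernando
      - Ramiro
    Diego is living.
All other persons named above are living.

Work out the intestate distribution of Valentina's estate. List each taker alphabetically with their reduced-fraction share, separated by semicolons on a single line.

There is no surviving spouse, so the entire estate passes to Valentina's descendants per stirpes.
The estate is divided into 4 equal shares of 1/4 among Ximena, Ursula, Graciela, Diego.
Ximena predeceased; the 1/4 allotted to Ximena's branch passes to Ximena's issue by representation.
The 1/4 is divided into 2 equal shares of 1/8 among Nieves, Hugo.
Nieves is living and takes 1/8.
Hugo predeceased; the 1/8 allotted to Hugo's branch passes to Hugo's issue by representation.
The 1/8 is divided into 4 equal shares of 1/32 among Alonso, Joaquin, Yago, Catalina.
Alonso is living and takes 1/32.
Joaquin is living and takes 1/32.
Yago is living and takes 1/32.
Catalina is living and takes 1/32.
Ursula predeceased; the 1/4 allotted to Ursula's branch passes to Ursula's issue by representation.
The 1/4 is divided into 2 equal shares of 1/8 among Mateo, Soledad.
Mateo predeceased; the 1/8 allotted to Mateo's branch passes to Mateo's issue by representation.
The 1/8 is divided into 3 equal shares of 1/24 among Octavio, Beatriz, Teodoro.
Octavio is living and takes 1/24.
Beatriz is living and takes 1/24.
Teodoro is living and takes 1/24.
Soledad is living and takes 1/8.
Graciela predeceased; the 1/4 allotted to Graciela's branch passes to Graciela's issue by representation.
The 1/4 is divided into 3 equal shares of 1/12 among Ines, Fernando, Ramiro.
Ines is living and takes 1/12.
Fernando is living and takes 1/12.
Ramiro is living and takes 1/12.
Diego is living and takes 1/4.

Alonso 1/32; Beatriz 1/24; Catalina 1/32; Diego 1/4; Fernando 1/12; Ines 1/12; Joaquin 1/32; Nieves 1/8; Octavio 1/24; Ramiro 1/12; Soledad 1/8; Teodoro 1/24; Yago 1/32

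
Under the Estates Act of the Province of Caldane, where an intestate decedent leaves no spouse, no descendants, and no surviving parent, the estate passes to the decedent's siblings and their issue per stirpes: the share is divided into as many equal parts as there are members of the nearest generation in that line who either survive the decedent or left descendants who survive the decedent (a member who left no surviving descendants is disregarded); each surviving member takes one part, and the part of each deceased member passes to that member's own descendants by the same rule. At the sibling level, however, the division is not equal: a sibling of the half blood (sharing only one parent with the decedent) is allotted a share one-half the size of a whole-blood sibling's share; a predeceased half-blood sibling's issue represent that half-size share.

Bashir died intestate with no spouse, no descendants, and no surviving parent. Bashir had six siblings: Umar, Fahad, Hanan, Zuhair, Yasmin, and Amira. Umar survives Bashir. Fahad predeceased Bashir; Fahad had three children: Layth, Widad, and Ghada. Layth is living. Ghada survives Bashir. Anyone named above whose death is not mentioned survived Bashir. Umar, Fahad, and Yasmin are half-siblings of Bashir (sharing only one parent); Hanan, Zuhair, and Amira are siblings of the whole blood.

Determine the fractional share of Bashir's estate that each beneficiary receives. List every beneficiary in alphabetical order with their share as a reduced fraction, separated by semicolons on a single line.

Amira 2/9; Ghada 1/27; Hanan 2/9; Layth 1/27; Umar 1/9; Widad 1/27; Yasmin 1/9; Zuhair 2/9

No spouse, descendants, or parent survives, so the estate passes to Bashir's siblings per stirpes.
Half-blood siblings count for one-half the weight of whole-blood siblings at the initial division.
Dividing 1 in proportion to weights (total weight 9/2): Umar (weight 1/2) → 1/9; Fahad (weight 1/2) → 1/9; Hanan (weight 1) → 2/9; Zuhair (weight 1) → 2/9; Yasmin (weight 1/2) → 1/9; Amira (weight 1) → 2/9.
Umar is living and takes 1/9.
Fahad predeceased; the 1/9 allotted to Fahad's branch passes to Fahad's issue by representation.
The 1/9 is divided into 3 equal shares of 1/27 among Layth, Widad, Ghada.
Layth is living and takes 1/27.
Widad is living and takes 1/27.
Ghada is living and takes 1/27.
Hanan is living and takes 2/9.
Zuhair is living and takes 2/9.
Yasmin is living and takes 1/9.
Amira is living and takes 2/9.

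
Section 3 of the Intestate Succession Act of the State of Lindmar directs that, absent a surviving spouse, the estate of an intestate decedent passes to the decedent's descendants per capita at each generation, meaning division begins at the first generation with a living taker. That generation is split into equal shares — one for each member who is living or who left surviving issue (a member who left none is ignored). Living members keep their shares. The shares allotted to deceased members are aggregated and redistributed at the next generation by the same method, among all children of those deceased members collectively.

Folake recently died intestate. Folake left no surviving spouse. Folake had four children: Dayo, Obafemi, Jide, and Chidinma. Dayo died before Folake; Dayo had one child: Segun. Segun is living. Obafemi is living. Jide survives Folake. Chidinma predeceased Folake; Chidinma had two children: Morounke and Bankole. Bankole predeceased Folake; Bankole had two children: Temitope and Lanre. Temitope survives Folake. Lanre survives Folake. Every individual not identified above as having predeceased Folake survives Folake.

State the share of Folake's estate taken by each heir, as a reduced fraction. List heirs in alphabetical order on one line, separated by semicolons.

Jide 1/4; Lanre 1/12; Morounke 1/6; Obafemi 1/4; Segun 1/6; Temitope 1/12

There is no surviving spouse, so the entire estate passes to Folake's descendants per capita at each generation.
At generation 1 (Dayo, Obafemi, Jide, Chidinma) there are 4 shares of (1)/4 = 1/4 each.
Living: Obafemi and Jide — each takes 1/4.
Deceased: Dayo and Chidinma. Their combined 1/2 is pooled and carried to generation 2.
At generation 2 (Segun, Morounke, Bankole) there are 3 shares of (1/2)/3 = 1/6 each.
Living: Segun and Morounke — each takes 1/6.
Deceased: Bankole. That 1/6 share is carried to generation 3.
At generation 3 (Temitope, Lanre) there are 2 shares of (1/6)/2 = 1/12 each.
Living: Temitope and Lanre — each takes 1/12.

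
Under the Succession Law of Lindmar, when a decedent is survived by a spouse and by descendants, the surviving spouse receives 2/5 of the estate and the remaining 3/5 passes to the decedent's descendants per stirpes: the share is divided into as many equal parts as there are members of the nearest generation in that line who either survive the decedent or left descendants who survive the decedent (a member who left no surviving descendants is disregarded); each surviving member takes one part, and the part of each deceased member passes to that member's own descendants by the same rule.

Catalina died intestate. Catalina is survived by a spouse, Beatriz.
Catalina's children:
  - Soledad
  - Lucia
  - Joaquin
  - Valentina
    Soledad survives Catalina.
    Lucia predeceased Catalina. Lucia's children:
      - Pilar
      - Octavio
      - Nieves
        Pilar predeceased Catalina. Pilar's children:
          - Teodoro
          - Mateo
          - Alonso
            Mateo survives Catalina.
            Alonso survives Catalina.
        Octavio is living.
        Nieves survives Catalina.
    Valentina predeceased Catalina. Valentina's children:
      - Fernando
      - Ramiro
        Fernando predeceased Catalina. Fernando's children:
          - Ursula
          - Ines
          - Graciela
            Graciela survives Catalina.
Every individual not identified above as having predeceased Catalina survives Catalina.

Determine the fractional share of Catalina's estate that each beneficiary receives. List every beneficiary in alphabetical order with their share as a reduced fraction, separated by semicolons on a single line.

Beatriz, as surviving spouse, takes 2/5.
The remaining 3/5 passes to Catalina's descendants per stirpes.
The 3/5 is divided into 4 equal shares of 3/20 among Soledad, Lucia, Joaquin, Valentina.
Soledad is living and takes 3/20.
Lucia predeceased; the 3/20 allotted to Lucia's branch passes to Lucia's issue by representation.
The 3/20 is divided into 3 equal shares of 1/20 among Pilar, Octavio, Nieves.
Pilar predeceased; the 1/20 allotted to Pilar's branch passes to Pilar's issue by representation.
The 1/20 is divided into 3 equal shares of 1/60 among Teodoro, Mateo, Alonso.
Teodoro is living and takes 1/60.
Mateo is living and takes 1/60.
Alonso is living and takes 1/60.
Octavio is living and takes 1/20.
Nieves is living and takes 1/20.
Joaquin is living and takes 3/20.
Valentina predeceased; the 3/20 allotted to Valentina's branch passes to Valentina's issue by representation.
The 3/20 is divided into 2 equal shares of 3/40 among Fernando, Ramiro.
Fernando predeceased; the 3/40 allotted to Fernando's branch passes to Fernando's issue by representation.
The 3/40 is divided into 3 equal shares of 1/40 among Ursula, Ines, Graciela.
Ursula is living and takes 1/40.
Ines is living and takes 1/40.
Graciela is living and takes 1/40.
Ramiro is living and takes 3/40.

Alonso 1/60; Beatriz 2/5; Graciela 1/40; Ines 1/40; Joaquin 3/20; Mateo 1/60; Nieves 1/20; Octavio 1/20; Ramiro 3/40; Soledad 3/20; Teodoro 1/60; Ursula 1/40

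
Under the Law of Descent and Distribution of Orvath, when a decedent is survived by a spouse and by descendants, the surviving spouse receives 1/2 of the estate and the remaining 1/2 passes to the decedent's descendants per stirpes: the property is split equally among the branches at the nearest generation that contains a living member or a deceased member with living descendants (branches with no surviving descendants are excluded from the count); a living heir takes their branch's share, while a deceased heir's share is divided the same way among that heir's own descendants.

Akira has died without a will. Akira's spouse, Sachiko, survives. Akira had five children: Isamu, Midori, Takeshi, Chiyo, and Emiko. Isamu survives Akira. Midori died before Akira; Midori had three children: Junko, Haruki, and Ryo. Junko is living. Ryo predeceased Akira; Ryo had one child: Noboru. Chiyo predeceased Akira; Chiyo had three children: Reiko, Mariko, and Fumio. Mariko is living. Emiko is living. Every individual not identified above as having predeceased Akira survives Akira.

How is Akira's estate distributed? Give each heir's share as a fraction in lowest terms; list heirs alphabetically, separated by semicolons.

Sachiko, as surviving spouse, takes 1/2.
The remaining 1/2 passes to Akira's descendants per stirpes.
The 1/2 is divided into 5 equal shares of 1/10 among Isamu, Midori, Takeshi, Chiyo, Emiko.
Isamu is living and takes 1/10.
Midori predeceased; the 1/10 allotted to Midori's branch passes to Midori's issue by representation.
The 1/10 is divided into 3 equal shares of 1/30 among Junko, Haruki, Ryo.
Junko is living and takes 1/30.
Haruki is living and takes 1/30.
Ryo predeceased; the 1/30 allotted to Ryo's branch passes to Ryo's issue by representation.
Noboru is the sole taker at this level and receives the full 1/30.
Takeshi is living and takes 1/10.
Chiyo predeceased; the 1/10 allotted to Chiyo's branch passes to Chiyo's issue by representation.
The 1/10 is divided into 3 equal shares of 1/30 among Reiko, Mariko, Fumio.
Reiko is living and takes 1/30.
Mariko is living and takes 1/30.
Fumio is living and takes 1/30.
Emiko is living and takes 1/10.

Emiko 1/10; Fumio 1/30; Haruki 1/30; Isamu 1/10; Junko 1/30; Mariko 1/30; Noboru 1/30; Reiko 1/30; Sachiko 1/2; Takeshi 1/10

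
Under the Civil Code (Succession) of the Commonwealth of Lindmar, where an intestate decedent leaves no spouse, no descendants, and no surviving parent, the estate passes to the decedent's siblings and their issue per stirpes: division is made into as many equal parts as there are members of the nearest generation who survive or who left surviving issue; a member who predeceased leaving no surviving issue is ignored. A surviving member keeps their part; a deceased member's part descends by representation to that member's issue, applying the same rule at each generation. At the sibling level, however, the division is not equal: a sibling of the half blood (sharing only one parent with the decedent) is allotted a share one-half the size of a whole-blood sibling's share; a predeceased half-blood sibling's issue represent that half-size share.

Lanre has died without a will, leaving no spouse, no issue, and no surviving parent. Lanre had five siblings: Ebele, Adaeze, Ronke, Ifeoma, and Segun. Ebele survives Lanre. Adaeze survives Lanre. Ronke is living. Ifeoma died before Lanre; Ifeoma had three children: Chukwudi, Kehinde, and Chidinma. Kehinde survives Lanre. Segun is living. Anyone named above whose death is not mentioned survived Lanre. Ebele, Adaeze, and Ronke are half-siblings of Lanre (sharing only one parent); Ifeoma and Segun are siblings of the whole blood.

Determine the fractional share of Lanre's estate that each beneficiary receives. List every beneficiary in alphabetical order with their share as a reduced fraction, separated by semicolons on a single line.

No spouse, descendants, or parent survives, so the estate passes to Lanre's siblings per stirpes.
Half-blood siblings count for one-half the weight of whole-blood siblings at the initial division.
Dividing 1 in proportion to weights (total weight 7/2): Ebele (weight 1/2) → 1/7; Adaeze (weight 1/2) → 1/7; Ronke (weight 1/2) → 1/7; Ifeoma (weight 1) → 2/7; Segun (weight 1) → 2/7.
Ebele is living and takes 1/7.
Adaeze is living and takes 1/7.
Ronke is living and takes 1/7.
Ifeoma predeceased; the 2/7 allotted to Ifeoma's branch passes to Ifeoma's issue by representation.
The 2/7 is divided into 3 equal shares of 2/21 among Chukwudi, Kehinde, Chidinma.
Chukwudi is living and takes 2/21.
Kehinde is living and takes 2/21.
Chidinma is living and takes 2/21.
Segun is living and takes 2/7.

Adaeze 1/7; Chidinma 2/21; Chukwudi 2/21; Ebele 1/7; Kehinde 2/21; Ronke 1/7; Segun 2/7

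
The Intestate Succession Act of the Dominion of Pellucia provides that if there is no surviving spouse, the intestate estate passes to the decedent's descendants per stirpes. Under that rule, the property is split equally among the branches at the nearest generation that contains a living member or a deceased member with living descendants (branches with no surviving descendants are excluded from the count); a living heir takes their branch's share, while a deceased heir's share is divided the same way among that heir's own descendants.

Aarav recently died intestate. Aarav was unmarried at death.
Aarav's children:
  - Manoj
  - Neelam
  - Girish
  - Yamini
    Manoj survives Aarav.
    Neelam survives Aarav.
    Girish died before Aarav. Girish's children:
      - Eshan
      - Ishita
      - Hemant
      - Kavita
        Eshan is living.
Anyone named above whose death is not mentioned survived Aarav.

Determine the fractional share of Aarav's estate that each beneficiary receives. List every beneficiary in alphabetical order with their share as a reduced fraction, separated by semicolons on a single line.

Eshan 1/16; Hemant 1/16; Ishita 1/16; Kavita 1/16; Manoj 1/4; Neelam 1/4; Yamini 1/4

There is no surviving spouse, so the entire estate passes to Aarav's descendants per stirpes.
The estate is divided into 4 equal shares of 1/4 among Manoj, Neelam, Girish, Yamini.
Manoj is living and takes 1/4.
Neelam is living and takes 1/4.
Girish predeceased; the 1/4 allotted to Girish's branch passes to Girish's issue by representation.
The 1/4 is divided into 4 equal shares of 1/16 among Eshan, Ishita, Hemant, Kavita.
Eshan is living and takes 1/16.
Ishita is living and takes 1/16.
Hemant is living and takes 1/16.
Kavita is living and takes 1/16.
Yamini is living and takes 1/4.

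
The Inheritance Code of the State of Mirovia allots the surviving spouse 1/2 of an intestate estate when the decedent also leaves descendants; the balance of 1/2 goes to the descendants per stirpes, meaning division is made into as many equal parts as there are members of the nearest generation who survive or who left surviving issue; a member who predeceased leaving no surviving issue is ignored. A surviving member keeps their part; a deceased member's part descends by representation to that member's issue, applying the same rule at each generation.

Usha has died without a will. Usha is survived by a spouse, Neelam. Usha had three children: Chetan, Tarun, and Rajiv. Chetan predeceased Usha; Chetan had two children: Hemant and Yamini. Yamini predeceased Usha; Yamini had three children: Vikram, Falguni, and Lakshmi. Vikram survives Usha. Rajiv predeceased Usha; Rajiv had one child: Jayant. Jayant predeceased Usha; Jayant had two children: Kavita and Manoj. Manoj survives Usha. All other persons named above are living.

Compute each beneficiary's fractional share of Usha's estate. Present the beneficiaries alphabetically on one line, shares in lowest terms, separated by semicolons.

Falguni 1/36; Hemant 1/12; Kavita 1/12; Lakshmi 1/36; Manoj 1/12; Neelam 1/2; Tarun 1/6; Vikram 1/36

Neelam, as surviving spouse, takes 1/2.
The remaining 1/2 passes to Usha's descendants per stirpes.
The 1/2 is divided into 3 equal shares of 1/6 among Chetan, Tarun, Rajiv.
Chetan predeceased; the 1/6 allotted to Chetan's branch passes to Chetan's issue by representation.
The 1/6 is divided into 2 equal shares of 1/12 among Hemant, Yamini.
Hemant is living and takes 1/12.
Yamini predeceased; the 1/12 allotted to Yamini's branch passes to Yamini's issue by representation.
The 1/12 is divided into 3 equal shares of 1/36 among Vikram, Falguni, Lakshmi.
Vikram is living and takes 1/36.
Falguni is living and takes 1/36.
Lakshmi is living and takes 1/36.
Tarun is living and takes 1/6.
Rajiv predeceased; the 1/6 allotted to Rajiv's branch passes to Rajiv's issue by representation.
Jayant's line is the sole branch at this level, so the full 1/6 passes to Jayant's issue by representation.
The 1/6 is divided into 2 equal shares of 1/12 among Kavita, Manoj.
Kavita is living and takes 1/12.
Manoj is living and takes 1/12.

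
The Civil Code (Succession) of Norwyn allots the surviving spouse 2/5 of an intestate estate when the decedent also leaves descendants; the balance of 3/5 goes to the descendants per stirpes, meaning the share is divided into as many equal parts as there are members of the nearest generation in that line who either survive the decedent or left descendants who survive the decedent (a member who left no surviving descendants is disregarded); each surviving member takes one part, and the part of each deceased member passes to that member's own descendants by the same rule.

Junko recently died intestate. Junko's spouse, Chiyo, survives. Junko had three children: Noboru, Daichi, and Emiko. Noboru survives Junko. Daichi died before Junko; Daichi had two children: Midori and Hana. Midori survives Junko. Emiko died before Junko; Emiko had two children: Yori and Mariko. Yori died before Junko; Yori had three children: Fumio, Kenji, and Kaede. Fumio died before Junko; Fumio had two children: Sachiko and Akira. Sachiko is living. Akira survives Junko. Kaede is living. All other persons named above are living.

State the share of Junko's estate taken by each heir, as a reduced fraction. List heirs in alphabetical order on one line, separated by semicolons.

Chiyo, as surviving spouse, takes 2/5.
The remaining 3/5 passes to Junko's descendants per stirpes.
The 3/5 is divided into 3 equal shares of 1/5 among Noboru, Daichi, Emiko.
Noboru is living and takes 1/5.
Daichi predeceased; the 1/5 allotted to Daichi's branch passes to Daichi's issue by representation.
The 1/5 is divided into 2 equal shares of 1/10 among Midori, Hana.
Midori is living and takes 1/10.
Hana is living and takes 1/10.
Emiko predeceased; the 1/5 allotted to Emiko's branch passes to Emiko's issue by representation.
The 1/5 is divided into 2 equal shares of 1/10 among Yori, Mariko.
Yori predeceased; the 1/10 allotted to Yori's branch passes to Yori's issue by representation.
The 1/10 is divided into 3 equal shares of 1/30 among Fumio, Kenji, Kaede.
Fumio predeceased; the 1/30 allotted to Fumio's branch passes to Fumio's issue by representation.
The 1/30 is divided into 2 equal shares of 1/60 among Sachiko, Akira.
Sachiko is living and takes 1/60.
Akira is living and takes 1/60.
Kenji is living and takes 1/30.
Kaede is living and takes 1/30.
Mariko is living and takes 1/10.

Akira 1/60; Chiyo 2/5; Hana 1/10; Kaede 1/30; Kenji 1/30; Mariko 1/10; Midori 1/10; Noboru 1/5; Sachiko 1/60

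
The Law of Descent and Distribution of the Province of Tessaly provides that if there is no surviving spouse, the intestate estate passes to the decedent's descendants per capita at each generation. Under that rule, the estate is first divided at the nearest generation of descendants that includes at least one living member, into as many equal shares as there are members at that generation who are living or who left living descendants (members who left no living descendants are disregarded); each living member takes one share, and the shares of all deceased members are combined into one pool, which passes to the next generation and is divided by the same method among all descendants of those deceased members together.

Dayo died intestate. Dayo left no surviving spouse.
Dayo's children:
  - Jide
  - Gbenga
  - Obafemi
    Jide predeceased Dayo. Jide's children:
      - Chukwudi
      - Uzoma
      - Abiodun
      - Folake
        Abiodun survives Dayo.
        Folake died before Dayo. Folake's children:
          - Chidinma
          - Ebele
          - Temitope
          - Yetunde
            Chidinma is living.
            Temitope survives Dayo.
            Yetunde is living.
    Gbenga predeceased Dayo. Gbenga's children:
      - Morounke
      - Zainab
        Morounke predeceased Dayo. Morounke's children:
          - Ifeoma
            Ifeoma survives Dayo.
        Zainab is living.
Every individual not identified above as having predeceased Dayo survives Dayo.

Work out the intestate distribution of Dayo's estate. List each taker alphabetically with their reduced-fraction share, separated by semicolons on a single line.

Abiodun 1/9; Chidinma 2/45; Chukwudi 1/9; Ebele 2/45; Ifeoma 2/45; Obafemi 1/3; Temitope 2/45; Uzoma 1/9; Yetunde 2/45; Zainab 1/9

There is no surviving spouse, so the entire estate passes to Dayo's descendants per capita at each generation.
At generation 1 (Jide, Gbenga, Obafemi) there are 3 shares of (1)/3 = 1/3 each.
Living: Obafemi — each takes 1/3.
Deceased: Jide and Gbenga. Their combined 2/3 is pooled and carried to generation 2.
At generation 2 (Chukwudi, Uzoma, Abiodun, Folake, Morounke, Zainab) there are 6 shares of (2/3)/6 = 1/9 each.
Living: Chukwudi, Uzoma, Abiodun, and Zainab — each takes 1/9.
Deceased: Folake and Morounke. Their combined 2/9 is pooled and carried to generation 3.
At generation 3 (Chidinma, Ebele, Temitope, Yetunde, Ifeoma) there are 5 shares of (2/9)/5 = 2/45 each.
Living: Chidinma, Ebele, Temitope, Yetunde, and Ifeoma — each takes 2/45.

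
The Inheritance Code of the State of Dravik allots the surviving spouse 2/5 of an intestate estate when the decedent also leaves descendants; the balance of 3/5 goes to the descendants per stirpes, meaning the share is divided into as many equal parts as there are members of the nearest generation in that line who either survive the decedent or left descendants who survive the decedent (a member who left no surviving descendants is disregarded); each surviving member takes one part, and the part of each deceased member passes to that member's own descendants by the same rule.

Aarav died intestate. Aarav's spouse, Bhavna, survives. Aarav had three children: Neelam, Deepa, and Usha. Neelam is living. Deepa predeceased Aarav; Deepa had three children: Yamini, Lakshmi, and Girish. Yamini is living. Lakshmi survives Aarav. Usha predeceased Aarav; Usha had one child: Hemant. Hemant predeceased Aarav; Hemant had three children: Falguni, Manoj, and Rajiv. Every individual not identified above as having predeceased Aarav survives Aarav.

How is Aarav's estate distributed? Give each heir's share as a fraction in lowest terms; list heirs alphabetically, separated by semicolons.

Bhavna, as surviving spouse, takes 2/5.
The remaining 3/5 passes to Aarav's descendants per stirpes.
The 3/5 is divided into 3 equal shares of 1/5 among Neelam, Deepa, Usha.
Neelam is living and takes 1/5.
Deepa predeceased; the 1/5 allotted to Deepa's branch passes to Deepa's issue by representation.
The 1/5 is divided into 3 equal shares of 1/15 among Yamini, Lakshmi, Girish.
Yamini is living and takes 1/15.
Lakshmi is living and takes 1/15.
Girish is living and takes 1/15.
Usha predeceased; the 1/5 allotted to Usha's branch passes to Usha's issue by representation.
Hemant's line is the sole branch at this level, so the full 1/5 passes to Hemant's issue by representation.
The 1/5 is divided into 3 equal shares of 1/15 among Falguni, Manoj, Rajiv.
Falguni is living and takes 1/15.
Manoj is living and takes 1/15.
Rajiv is living and takes 1/15.

Bhavna 2/5; Falguni 1/15; Girish 1/15; Lakshmi 1/15; Manoj 1/15; Neelam 1/5; Rajiv 1/15; Yamini 1/15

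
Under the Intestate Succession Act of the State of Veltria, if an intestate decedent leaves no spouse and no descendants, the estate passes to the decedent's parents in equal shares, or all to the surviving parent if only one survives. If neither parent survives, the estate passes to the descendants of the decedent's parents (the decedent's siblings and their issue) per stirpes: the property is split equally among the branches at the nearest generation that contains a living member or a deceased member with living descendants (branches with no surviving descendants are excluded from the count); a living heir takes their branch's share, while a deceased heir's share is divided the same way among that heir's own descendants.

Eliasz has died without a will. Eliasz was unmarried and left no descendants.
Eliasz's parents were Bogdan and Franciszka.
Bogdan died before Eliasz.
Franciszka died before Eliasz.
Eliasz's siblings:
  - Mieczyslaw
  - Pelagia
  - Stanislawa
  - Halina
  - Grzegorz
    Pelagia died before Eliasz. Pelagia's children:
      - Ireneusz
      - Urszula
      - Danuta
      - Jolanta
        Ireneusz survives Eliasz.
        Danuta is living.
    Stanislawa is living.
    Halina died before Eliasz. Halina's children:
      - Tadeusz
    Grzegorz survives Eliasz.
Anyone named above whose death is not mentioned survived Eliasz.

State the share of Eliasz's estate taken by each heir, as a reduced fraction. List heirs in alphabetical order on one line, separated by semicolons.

Danuta 1/20; Grzegorz 1/5; Ireneusz 1/20; Jolanta 1/20; Mieczyslaw 1/5; Stanislawa 1/5; Tadeusz 1/5; Urszula 1/20

Neither parent survives and there are no descendants, so the estate passes to Eliasz's siblings and their issue per stirpes.
The estate is divided into 5 equal shares of 1/5 among Mieczyslaw, Pelagia, Stanislawa, Halina, Grzegorz.
Mieczyslaw is living and takes 1/5.
Pelagia predeceased; the 1/5 allotted to Pelagia's branch passes to Pelagia's issue by representation.
The 1/5 is divided into 4 equal shares of 1/20 among Ireneusz, Urszula, Danuta, Jolanta.
Ireneusz is living and takes 1/20.
Urszula is living and takes 1/20.
Danuta is living and takes 1/20.
Jolanta is living and takes 1/20.
Stanislawa is living and takes 1/5.
Halina predeceased; the 1/5 allotted to Halina's branch passes to Halina's issue by representation.
Tadeusz is the sole taker at this level and receives the full 1/5.
Grzegorz is living and takes 1/5.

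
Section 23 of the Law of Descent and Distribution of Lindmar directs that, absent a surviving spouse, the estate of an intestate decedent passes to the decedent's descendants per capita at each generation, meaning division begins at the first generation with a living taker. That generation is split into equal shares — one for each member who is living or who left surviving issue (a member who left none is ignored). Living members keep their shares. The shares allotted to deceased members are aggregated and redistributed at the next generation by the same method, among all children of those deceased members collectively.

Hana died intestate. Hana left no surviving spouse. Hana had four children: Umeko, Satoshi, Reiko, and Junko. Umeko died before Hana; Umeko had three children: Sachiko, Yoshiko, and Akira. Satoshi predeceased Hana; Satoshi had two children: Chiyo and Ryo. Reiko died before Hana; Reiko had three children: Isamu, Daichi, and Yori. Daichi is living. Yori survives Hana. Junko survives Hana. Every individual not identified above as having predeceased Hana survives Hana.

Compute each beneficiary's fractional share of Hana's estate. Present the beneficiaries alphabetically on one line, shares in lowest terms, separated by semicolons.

Akira 3/32; Chiyo 3/32; Daichi 3/32; Isamu 3/32; Junko 1/4; Ryo 3/32; Sachiko 3/32; Yori 3/32; Yoshiko 3/32

There is no surviving spouse, so the entire estate passes to Hana's descendants per capita at each generation.
At generation 1 (Umeko, Satoshi, Reiko, Junko) there are 4 shares of (1)/4 = 1/4 each.
Living: Junko — each takes 1/4.
Deceased: Umeko, Satoshi, and Reiko. Their combined 3/4 is pooled and carried to generation 2.
At generation 2 (Sachiko, Yoshiko, Akira, Chiyo, Ryo, Isamu, Daichi, Yori) there are 8 shares of (3/4)/8 = 3/32 each.
Living: Sachiko, Yoshiko, Akira, Chiyo, Ryo, Isamu, Daichi, and Yori — each takes 3/32.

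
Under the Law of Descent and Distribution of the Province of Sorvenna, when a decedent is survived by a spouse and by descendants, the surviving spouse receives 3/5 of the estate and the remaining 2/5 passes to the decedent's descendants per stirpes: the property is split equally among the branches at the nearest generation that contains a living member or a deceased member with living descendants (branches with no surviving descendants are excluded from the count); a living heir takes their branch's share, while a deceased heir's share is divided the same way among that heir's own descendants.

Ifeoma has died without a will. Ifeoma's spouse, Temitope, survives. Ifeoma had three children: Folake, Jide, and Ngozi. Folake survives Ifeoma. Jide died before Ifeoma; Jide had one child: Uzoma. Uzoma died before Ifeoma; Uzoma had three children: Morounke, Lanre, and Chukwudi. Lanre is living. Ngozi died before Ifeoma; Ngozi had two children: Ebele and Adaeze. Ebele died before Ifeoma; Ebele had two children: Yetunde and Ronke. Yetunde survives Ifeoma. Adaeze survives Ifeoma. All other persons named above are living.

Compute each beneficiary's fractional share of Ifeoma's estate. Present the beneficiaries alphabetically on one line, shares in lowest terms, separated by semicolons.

Temitope, as surviving spouse, takes 3/5.
The remaining 2/5 passes to Ifeoma's descendants per stirpes.
The 2/5 is divided into 3 equal shares of 2/15 among Folake, Jide, Ngozi.
Folake is living and takes 2/15.
Jide predeceased; the 2/15 allotted to Jide's branch passes to Jide's issue by representation.
Uzoma's line is the sole branch at this level, so the full 2/15 passes to Uzoma's issue by representation.
The 2/15 is divided into 3 equal shares of 2/45 among Morounke, Lanre, Chukwudi.
Morounke is living and takes 2/45.
Lanre is living and takes 2/45.
Chukwudi is living and takes 2/45.
Ngozi predeceased; the 2/15 allotted to Ngozi's branch passes to Ngozi's issue by representation.
The 2/15 is divided into 2 equal shares of 1/15 among Ebele, Adaeze.
Ebele predeceased; the 1/15 allotted to Ebele's branch passes to Ebele's issue by representation.
The 1/15 is divided into 2 equal shares of 1/30 among Yetunde, Ronke.
Yetunde is living and takes 1/30.
Ronke is living and takes 1/30.
Adaeze is living and takes 1/15.

Adaeze 1/15; Chukwudi 2/45; Folake 2/15; Lanre 2/45; Morounke 2/45; Ronke 1/30; Temitope 3/5; Yetunde 1/30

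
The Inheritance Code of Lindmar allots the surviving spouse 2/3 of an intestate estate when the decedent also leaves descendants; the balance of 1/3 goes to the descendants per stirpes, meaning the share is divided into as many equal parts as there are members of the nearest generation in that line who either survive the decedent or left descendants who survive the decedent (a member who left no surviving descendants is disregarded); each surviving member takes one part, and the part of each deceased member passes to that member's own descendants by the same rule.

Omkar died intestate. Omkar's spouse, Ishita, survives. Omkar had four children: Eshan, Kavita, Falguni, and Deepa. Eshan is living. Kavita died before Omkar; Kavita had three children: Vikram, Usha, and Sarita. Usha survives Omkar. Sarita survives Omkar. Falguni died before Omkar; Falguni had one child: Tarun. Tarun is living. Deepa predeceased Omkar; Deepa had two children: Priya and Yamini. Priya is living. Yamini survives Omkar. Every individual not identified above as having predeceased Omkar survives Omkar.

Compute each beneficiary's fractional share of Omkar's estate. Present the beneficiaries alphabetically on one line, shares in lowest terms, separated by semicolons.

Eshan 1/12; Ishita 2/3; Priya 1/24; Sarita 1/36; Tarun 1/12; Usha 1/36; Vikram 1/36; Yamini 1/24

Ishita, as surviving spouse, takes 2/3.
The remaining 1/3 passes to Omkar's descendants per stirpes.
The 1/3 is divided into 4 equal shares of 1/12 among Eshan, Kavita, Falguni, Deepa.
Eshan is living and takes 1/12.
Kavita predeceased; the 1/12 allotted to Kavita's branch passes to Kavita's issue by representation.
The 1/12 is divided into 3 equal shares of 1/36 among Vikram, Usha, Sarita.
Vikram is living and takes 1/36.
Usha is living and takes 1/36.
Sarita is living and takes 1/36.
Falguni predeceased; the 1/12 allotted to Falguni's branch passes to Falguni's issue by representation.
Tarun is the sole taker at this level and receives the full 1/12.
Deepa predeceased; the 1/12 allotted to Deepa's branch passes to Deepa's issue by representation.
The 1/12 is divided into 2 equal shares of 1/24 among Priya, Yamini.
Priya is living and takes 1/24.
Yamini is living and takes 1/24.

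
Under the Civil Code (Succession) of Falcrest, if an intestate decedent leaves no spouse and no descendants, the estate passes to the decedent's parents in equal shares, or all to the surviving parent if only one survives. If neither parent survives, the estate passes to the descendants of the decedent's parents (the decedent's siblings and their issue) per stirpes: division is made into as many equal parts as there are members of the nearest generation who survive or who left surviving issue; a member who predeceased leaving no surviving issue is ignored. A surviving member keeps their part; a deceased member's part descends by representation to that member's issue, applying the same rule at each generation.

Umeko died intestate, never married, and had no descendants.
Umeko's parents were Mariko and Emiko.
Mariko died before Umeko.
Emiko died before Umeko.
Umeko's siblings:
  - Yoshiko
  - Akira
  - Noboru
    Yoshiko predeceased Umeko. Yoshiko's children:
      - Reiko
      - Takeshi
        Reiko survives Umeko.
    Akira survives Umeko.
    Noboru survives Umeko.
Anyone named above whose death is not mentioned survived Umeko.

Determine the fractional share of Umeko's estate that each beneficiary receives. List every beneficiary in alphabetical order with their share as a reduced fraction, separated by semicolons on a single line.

Akira 1/3; Noboru 1/3; Reiko 1/6; Takeshi 1/6

Neither parent survives and there are no descendants, so the estate passes to Umeko's siblings and their issue per stirpes.
The estate is divided into 3 equal shares of 1/3 among Yoshiko, Akira, Noboru.
Yoshiko predeceased; the 1/3 allotted to Yoshiko's branch passes to Yoshiko's issue by representation.
The 1/3 is divided into 2 equal shares of 1/6 among Reiko, Takeshi.
Reiko is living and takes 1/6.
Takeshi is living and takes 1/6.
Akira is living and takes 1/3.
Noboru is living and takes 1/3.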